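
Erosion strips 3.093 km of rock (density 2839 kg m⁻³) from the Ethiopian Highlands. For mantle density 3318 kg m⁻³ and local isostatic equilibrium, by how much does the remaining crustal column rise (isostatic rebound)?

2.65 km

Unloading: uplift u = e ρ_c/ρ_m = 3.093 km × 2839/3318 = 2.65 km.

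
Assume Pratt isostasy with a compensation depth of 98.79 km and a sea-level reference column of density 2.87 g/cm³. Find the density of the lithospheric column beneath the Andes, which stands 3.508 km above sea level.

2.77 g/cm³

Pratt balance: ρ_ref D = ρ (D + h).
ρ = ρ_ref D/(D + h) = 2.87 × 98.79 km/(98.79 km + 3.508 km) = 2.77 g/cm³.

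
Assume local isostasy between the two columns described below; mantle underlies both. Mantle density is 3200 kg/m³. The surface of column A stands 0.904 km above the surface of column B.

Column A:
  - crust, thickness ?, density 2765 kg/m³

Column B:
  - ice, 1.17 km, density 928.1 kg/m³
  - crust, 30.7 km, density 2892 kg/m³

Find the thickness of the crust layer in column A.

34.5 km

Take the compensation level at the base of the deeper column (depth z_c below the surface of column A) and equate Σ ρ_i t_i down to z_c; mantle fills any gap and the z_c terms cancel.
Column A: x×2765 + (z_c − 0 − x)×3200
Column B: 0.904×0 + 1.17×928.1 + 30.7×2892 + (z_c − 0.904 − 31.87)×3200
The z_c×3200 term appears on both sides and cancels. Collect the known terms of each column as K = Σ(ρt)_known − 3200 × (depth of known layers): K_A = 0 − 3200×0 = 0; K_B = 89870.277 − 3200×(0.904 + 31.87) = −15006.523.
Balance: K_A − x×(3200 − 2765) = K_B, so x = (K_A − K_B)/(3200 − 2765) = 15006.5/435 = 34.5 km.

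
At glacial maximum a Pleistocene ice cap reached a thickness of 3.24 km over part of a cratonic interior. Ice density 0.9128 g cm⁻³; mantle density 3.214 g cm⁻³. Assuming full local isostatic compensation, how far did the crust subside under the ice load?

Isostatic balance requires: the ice load ρ_ice t is balanced by mantle displaced below, ρ_m s.
s = t ρ_ice / ρ_m = 3.24 km × 0.9128/3.214 = 0.92 km.

0.92 km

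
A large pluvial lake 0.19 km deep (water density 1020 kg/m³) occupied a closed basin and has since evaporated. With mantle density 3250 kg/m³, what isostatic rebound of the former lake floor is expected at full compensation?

0.0596 km

u = d ρ_w/ρ_m = 0.19 km × 1020/3250 = 0.0596 km.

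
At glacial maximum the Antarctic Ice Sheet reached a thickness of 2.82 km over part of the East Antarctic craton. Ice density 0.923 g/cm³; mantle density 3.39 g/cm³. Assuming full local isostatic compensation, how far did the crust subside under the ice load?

0.768 km

For local isostatic compensation: the ice load ρ_ice t is balanced by mantle displaced below, ρ_m s.
s = t ρ_ice / ρ_m = 2.82 km × 0.923/3.39 = 0.768 km.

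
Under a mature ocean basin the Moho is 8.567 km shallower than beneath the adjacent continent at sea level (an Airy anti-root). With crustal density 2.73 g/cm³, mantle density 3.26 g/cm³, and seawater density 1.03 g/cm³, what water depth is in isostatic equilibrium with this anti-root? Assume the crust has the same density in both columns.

2.67 km

Replacing a thickness d of crust by seawater at the top must be balanced by replacing crust with mantle at the base: d (ρ_c − ρ_w) = a (ρ_m − ρ_c).
d = a (ρ_m − ρ_c)/(ρ_c − ρ_w) = 8.567 km × 0.53/1.7 = 2.67 km.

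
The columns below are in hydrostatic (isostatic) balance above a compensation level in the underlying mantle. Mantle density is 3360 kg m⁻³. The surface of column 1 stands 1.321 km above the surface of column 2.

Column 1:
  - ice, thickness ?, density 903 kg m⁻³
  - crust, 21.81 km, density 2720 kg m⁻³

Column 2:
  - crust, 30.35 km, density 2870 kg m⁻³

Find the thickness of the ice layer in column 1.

Take the compensation level at the base of the deeper column (depth z_c below the surface of column 1) and equate Σ ρ_i t_i down to z_c; mantle fills any gap and the z_c terms cancel.
Column 1: x×903 + 21.81×2720 + (z_c − 21.81 − x)×3360
Column 2: 1.321×0 + 30.35×2870 + (z_c − 1.321 − 30.35)×3360
The z_c×3360 term appears on both sides and cancels. Collect the known terms of each column as K = Σ(ρt)_known − 3360 × (depth of known layers): K_1 = 59323.2 − 3360×21.81 = −13958.4; K_2 = 87104.5 − 3360×(1.321 + 30.35) = −19310.06.
Balance: K_1 − x×(3360 − 903) = K_2, so x = (K_1 − K_2)/(3360 − 903) = 5351.66/2457 = 2.18 km.

2.18 km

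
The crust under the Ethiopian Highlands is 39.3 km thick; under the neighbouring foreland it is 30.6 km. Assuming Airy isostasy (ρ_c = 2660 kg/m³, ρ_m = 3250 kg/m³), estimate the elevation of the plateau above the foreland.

Excess crust Δ = 39.3 km − 30.6 km = 8.7 km, split between elevation h and root r with h + r = Δ.
Airy balance ρ_c h = (ρ_m − ρ_c) r gives r = h ρ_c/(ρ_m − ρ_c), so h (1 + ρ_c/(ρ_m − ρ_c)) = Δ, i.e. h = Δ (ρ_m − ρ_c)/ρ_m.
h = 8.7 km × 590/3250 = 1.58 km.

1.58 km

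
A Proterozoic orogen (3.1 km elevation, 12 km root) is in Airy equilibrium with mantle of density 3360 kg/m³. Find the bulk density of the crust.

ρ_c h = (ρ_m − ρ_c) r → ρ_c (h + r) = ρ_m r → ρ_c = ρ_m r / (h + r).
ρ_c = 3360 × 12 km / (3.1 km + 12 km) = 2670 kg/m³.

2670 kg/m³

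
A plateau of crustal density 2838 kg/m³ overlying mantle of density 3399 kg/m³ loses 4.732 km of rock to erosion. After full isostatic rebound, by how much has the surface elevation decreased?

Rebound u = e ρ_c/ρ_m = 4.732 km × 2838/3399 = 3.951 km.
Net surface drop = e − u = 4.732 km − 3.951 km = e (ρ_m − ρ_c)/ρ_m = 0.781 km.

0.781 km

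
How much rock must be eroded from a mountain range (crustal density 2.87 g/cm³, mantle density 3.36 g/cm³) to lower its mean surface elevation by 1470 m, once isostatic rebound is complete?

10100 m

Net drop Δ = e − u = e − e ρ_c/ρ_m = e (ρ_m − ρ_c)/ρ_m.
e = Δ ρ_m/(ρ_m − ρ_c) = 1470 m × 3.36/0.49 = 10100 m.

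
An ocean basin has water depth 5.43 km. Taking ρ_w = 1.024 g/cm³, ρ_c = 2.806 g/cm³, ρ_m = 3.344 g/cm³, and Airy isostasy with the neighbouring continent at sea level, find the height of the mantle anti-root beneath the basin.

Equating mass per unit area of the two columns: replacing crust with seawater at the top is compensated by replacing crust with mantle at the base: d (ρ_c − ρ_w) = a (ρ_m − ρ_c).
a = d (ρ_c − ρ_w)/(ρ_m − ρ_c) = 5.43 km × 1.782/0.538 = 18 km.

18 km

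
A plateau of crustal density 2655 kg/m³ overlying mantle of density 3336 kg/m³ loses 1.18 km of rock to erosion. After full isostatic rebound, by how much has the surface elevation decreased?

0.241 km

Rebound u = e ρ_c/ρ_m = 1.18 km × 2655/3336 = 0.9391 km.
Net surface drop = e − u = 1.18 km − 0.9391 km = e (ρ_m − ρ_c)/ρ_m = 0.241 km.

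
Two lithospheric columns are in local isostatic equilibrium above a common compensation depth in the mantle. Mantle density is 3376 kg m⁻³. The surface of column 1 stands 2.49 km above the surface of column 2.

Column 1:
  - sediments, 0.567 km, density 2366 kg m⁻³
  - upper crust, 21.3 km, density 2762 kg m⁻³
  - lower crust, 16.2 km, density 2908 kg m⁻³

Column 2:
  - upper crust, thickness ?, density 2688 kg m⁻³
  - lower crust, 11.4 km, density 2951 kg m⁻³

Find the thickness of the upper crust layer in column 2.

Take the compensation level at the base of the deeper column (depth z_c below the surface of column 1) and equate Σ ρ_i t_i down to z_c; mantle fills any gap and the z_c terms cancel.
Column 1: 0.567×2366 + 21.3×2762 + 16.2×2908 + (z_c − 38.067)×3376
Column 2: 2.49×0 + x×2688 + 11.4×2951 + (z_c − 2.49 − 11.4 − x)×3376
The z_c×3376 term appears on both sides and cancels. Collect the known terms of each column as K = Σ(ρt)_known − 3376 × (depth of known layers): K_1 = 107281.722 − 3376×38.067 = −21232.47; K_2 = 33641.4 − 3376×(2.49 + 11.4) = −13251.24.
Balance: K_1 = K_2 − x×(3376 − 2688), so x = (K_2 − K_1)/(3376 − 2688) = 7981.23/688 = 11.6 km.

11.6 km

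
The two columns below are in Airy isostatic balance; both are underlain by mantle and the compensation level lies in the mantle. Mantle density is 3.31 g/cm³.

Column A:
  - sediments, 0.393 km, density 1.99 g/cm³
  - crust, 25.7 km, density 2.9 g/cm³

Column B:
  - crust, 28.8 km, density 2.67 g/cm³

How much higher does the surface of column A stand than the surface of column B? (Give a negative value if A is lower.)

For any compensation level in the mantle, the mantle terms cancel and isostasy reduces to e = (Σt_A − Σt_B) − (Σ(ρt)_A − Σ(ρt)_B) / ρ_m.
Σt_A = 26.093 km; Σt_B = 28.8 km; Σ(ρt)_A = 75.31207; Σ(ρt)_B = 76.896 (in km·g/cm³).
e = (26.093 − 28.8) − (75.31207 − 76.896) / 3.31 = −2.23 km.

−2.23 km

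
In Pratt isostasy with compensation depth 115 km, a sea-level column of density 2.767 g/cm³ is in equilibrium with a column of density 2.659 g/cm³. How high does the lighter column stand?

4.67 km

ρ_ref D = ρ (D + h) → h = D (ρ_ref − ρ)/ρ.
h = 115 km × (2.767 − 2.659)/2.659 = 4.67 km.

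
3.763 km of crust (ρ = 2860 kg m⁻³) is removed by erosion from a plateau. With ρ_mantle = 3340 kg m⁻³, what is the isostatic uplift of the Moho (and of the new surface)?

Unloading: uplift u = e ρ_c/ρ_m = 3.763 km × 2860/3340 = 3.22 km.

3.22 km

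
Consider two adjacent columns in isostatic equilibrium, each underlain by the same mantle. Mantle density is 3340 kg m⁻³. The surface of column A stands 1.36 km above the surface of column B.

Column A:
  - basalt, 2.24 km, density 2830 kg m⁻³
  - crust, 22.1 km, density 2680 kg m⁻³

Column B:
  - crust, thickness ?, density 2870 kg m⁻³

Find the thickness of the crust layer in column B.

Take the compensation level at the base of the deeper column (depth z_c below the surface of column A) and equate Σ ρ_i t_i down to z_c; mantle fills any gap and the z_c terms cancel.
Column A: 2.24×2830 + 22.1×2680 + (z_c − 24.34)×3340
Column B: 1.36×0 + x×2870 + (z_c − 1.36 − 0 − x)×3340
The z_c×3340 term appears on both sides and cancels. Collect the known terms of each column as K = Σ(ρt)_known − 3340 × (depth of known layers): K_A = 65567.2 − 3340×24.34 = −15728.4; K_B = 0 − 3340×(1.36 + 0) = −4542.4.
Balance: K_A = K_B − x×(3340 − 2870), so x = (K_B − K_A)/(3340 − 2870) = 11186/470 = 23.8 km.

23.8 km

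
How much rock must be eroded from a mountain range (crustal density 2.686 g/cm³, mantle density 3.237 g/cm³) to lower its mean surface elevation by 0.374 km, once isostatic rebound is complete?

2.2 km

Net drop Δ = e − u = e − e ρ_c/ρ_m = e (ρ_m − ρ_c)/ρ_m.
e = Δ ρ_m/(ρ_m − ρ_c) = 0.374 km × 3.237/0.551 = 2.2 km.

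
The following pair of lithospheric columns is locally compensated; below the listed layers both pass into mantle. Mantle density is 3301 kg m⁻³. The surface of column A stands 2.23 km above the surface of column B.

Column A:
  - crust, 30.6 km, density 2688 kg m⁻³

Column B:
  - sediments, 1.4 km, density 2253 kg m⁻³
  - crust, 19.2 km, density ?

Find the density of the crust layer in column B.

Take the compensation level at the base of the deeper column (depth z_c below the surface of column A) and equate Σ ρ_i t_i down to z_c; mantle fills any gap and the z_c terms cancel.
Column A: 30.6×2688 + (z_c − 30.6)×3301
Column B: 2.23×0 + 1.4×2253 + 19.2×ρ + (z_c − 2.23 − 20.6)×3301
The z_c×3301 term appears on both sides and cancels. Collect the known terms of each column as K = Σ(ρt)_known − 3301 × (depth of known layers): K_A = 82252.8 − 3301×30.6 = −18757.8; K_B = 3154.2 − 3301×(2.23 + 20.6) = −72207.63.
Balance: K_A = K_B + 19.2×ρ, so ρ = (K_A − K_B)/19.2 = 53449.8/19.2 = 2780 kg m⁻³.

2780 kg m⁻³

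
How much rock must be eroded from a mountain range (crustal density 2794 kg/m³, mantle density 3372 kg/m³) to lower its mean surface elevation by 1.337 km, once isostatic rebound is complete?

Net drop Δ = e − u = e − e ρ_c/ρ_m = e (ρ_m − ρ_c)/ρ_m.
e = Δ ρ_m/(ρ_m − ρ_c) = 1.337 km × 3372/578 = 7.8 km.

7.8 km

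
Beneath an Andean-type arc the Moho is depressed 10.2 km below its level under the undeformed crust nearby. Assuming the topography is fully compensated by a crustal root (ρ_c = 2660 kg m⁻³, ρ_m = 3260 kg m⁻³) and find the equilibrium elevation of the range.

2.3 km

By Archimedes' principle applied to the lithosphere: ρ_c h = (ρ_m − ρ_c) r.
h = r (ρ_m − ρ_c) / ρ_c = 10.2 km × (3260 − 2660) / 2660 = 2.3 km.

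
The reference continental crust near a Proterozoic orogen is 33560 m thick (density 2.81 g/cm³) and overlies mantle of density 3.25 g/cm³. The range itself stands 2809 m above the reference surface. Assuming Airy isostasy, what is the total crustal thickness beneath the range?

54300 m

Root depth r = h ρ_c / (ρ_m − ρ_c) = 2809 m × 2.81 / 0.44 = 17940 m.
Total thickness = T + h + r = 33560 m + 2809 m + 17940 m = 54300 m.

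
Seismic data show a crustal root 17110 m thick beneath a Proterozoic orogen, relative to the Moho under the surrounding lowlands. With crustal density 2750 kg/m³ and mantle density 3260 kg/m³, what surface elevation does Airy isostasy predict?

Equating mass per unit area of the two columns: ρ_c h = (ρ_m − ρ_c) r.
h = r (ρ_m − ρ_c) / ρ_c = 17110 m × (3260 − 2750) / 2750 = 3170 m.

3170 m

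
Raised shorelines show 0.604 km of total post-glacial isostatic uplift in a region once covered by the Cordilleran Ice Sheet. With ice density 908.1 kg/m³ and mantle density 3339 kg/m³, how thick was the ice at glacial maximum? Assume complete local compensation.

u = t ρ_ice/ρ_m → t = u ρ_m/ρ_ice = 0.604 km × 3339/908.1 = 2.22 km.

2.22 km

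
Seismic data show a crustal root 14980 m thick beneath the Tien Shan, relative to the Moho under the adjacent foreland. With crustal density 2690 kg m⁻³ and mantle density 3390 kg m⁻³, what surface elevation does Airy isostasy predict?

By Archimedes' principle applied to the lithosphere: ρ_c h = (ρ_m − ρ_c) r.
h = r (ρ_m − ρ_c) / ρ_c = 14980 m × (3390 − 2690) / 2690 = 3900 m.

3900 m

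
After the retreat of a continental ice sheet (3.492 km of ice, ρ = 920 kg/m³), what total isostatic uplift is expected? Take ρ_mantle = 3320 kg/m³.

Removing the load lets mantle flow back in; uplift u satisfies ρ_ice t = ρ_m u.
u = t ρ_ice/ρ_m = 3.492 km × 920/3320 = 0.968 km.

0.968 km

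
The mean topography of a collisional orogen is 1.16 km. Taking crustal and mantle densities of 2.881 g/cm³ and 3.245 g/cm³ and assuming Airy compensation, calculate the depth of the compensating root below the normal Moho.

By Archimedes' principle applied to the lithosphere: the weight of the topography is balanced by the buoyancy of the root, ρ_c h = (ρ_m − ρ_c) r.
r = h · ρ_c / (ρ_m − ρ_c) = 1.16 km × 2.881 / (3.245 − 2.881) = 9.18 km.

9.18 km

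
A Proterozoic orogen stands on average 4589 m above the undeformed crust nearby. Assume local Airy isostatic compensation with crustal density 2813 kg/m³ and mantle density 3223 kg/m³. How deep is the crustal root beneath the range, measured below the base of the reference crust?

31500 m

Balancing pressure at the compensation depth: the weight of the topography is balanced by the buoyancy of the root, ρ_c h = (ρ_m − ρ_c) r.
r = h · ρ_c / (ρ_m − ρ_c) = 4589 m × 2813 / (3223 − 2813) = 31500 m.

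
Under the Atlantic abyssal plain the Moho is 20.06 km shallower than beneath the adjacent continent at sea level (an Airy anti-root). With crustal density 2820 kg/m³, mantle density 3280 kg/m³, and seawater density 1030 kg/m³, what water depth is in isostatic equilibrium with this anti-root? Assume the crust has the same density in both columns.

Replacing a thickness d of crust by seawater at the top must be balanced by replacing crust with mantle at the base: d (ρ_c − ρ_w) = a (ρ_m − ρ_c).
d = a (ρ_m − ρ_c)/(ρ_c − ρ_w) = 20.06 km × 460/1790 = 5.16 km.

5.16 km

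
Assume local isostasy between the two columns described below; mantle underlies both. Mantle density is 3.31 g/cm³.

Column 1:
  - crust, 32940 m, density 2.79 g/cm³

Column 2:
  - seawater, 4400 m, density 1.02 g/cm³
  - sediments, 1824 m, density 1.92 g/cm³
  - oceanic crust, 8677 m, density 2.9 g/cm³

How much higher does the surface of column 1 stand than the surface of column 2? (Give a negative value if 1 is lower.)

For any compensation level in the mantle, the mantle terms cancel and isostasy reduces to e = (Σt_1 − Σt_2) − (Σ(ρt)_1 − Σ(ρt)_2) / ρ_m.
Σt_1 = 32940 m; Σt_2 = 14901 m; Σ(ρt)_1 = 91902.6; Σ(ρt)_2 = 33153.38 (in m·g/cm³).
e = (32940 − 14901) − (91902.6 − 33153.38) / 3.31 = 290 m.

290 m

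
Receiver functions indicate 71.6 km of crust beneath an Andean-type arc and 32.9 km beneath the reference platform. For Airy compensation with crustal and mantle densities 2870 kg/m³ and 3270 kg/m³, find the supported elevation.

4.73 km

Excess crust Δ = 71.6 km − 32.9 km = 38.7 km, split between elevation h and root r with h + r = Δ.
Airy balance ρ_c h = (ρ_m − ρ_c) r gives r = h ρ_c/(ρ_m − ρ_c), so h (1 + ρ_c/(ρ_m − ρ_c)) = Δ, i.e. h = Δ (ρ_m − ρ_c)/ρ_m.
h = 38.7 km × 400/3270 = 4.73 km.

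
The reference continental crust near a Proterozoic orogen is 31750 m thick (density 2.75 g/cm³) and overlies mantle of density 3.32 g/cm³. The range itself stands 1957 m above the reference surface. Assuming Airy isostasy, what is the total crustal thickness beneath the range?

Root depth r = h ρ_c / (ρ_m − ρ_c) = 1957 m × 2.75 / 0.57 = 9442 m.
Total thickness = T + h + r = 31750 m + 1957 m + 9442 m = 43100 m.

43100 m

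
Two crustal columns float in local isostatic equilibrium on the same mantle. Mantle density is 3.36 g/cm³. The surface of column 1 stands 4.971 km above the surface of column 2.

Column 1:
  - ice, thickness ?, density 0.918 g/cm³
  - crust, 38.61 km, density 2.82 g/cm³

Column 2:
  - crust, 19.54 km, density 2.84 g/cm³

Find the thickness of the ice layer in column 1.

2.46 km

Take the compensation level at the base of the deeper column (depth z_c below the surface of column 1) and equate Σ ρ_i t_i down to z_c; mantle fills any gap and the z_c terms cancel.
Column 1: x×0.918 + 38.61×2.82 + (z_c − 38.61 − x)×3.36
Column 2: 4.971×0 + 19.54×2.84 + (z_c − 4.971 − 19.54)×3.36
The z_c×3.36 term appears on both sides and cancels. Collect the known terms of each column as K = Σ(ρt)_known − 3.36 × (depth of known layers): K_1 = 108.8802 − 3.36×38.61 = −20.8494; K_2 = 55.4936 − 3.36×(4.971 + 19.54) = −26.86336.
Balance: K_1 − x×(3.36 − 0.918) = K_2, so x = (K_1 − K_2)/(3.36 − 0.918) = 6.01396/2.442 = 2.46 km.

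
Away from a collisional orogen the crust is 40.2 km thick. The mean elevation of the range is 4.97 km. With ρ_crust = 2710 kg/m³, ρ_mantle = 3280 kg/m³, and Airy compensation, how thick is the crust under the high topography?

68.8 km

Root depth r = h ρ_c / (ρ_m − ρ_c) = 4.97 km × 2710 / 570 = 23.63 km.
Total thickness = T + h + r = 40.2 km + 4.97 km + 23.63 km = 68.8 km.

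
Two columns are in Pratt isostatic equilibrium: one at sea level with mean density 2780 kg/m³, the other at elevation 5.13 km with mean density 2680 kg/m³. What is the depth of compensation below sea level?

ρ_ref D = ρ (D + h) → D (ρ_ref − ρ) = ρ h.
D = ρ h/(ρ_ref − ρ) = 2680 × 5.13 km/(2780 − 2680) = 137 km.

137 km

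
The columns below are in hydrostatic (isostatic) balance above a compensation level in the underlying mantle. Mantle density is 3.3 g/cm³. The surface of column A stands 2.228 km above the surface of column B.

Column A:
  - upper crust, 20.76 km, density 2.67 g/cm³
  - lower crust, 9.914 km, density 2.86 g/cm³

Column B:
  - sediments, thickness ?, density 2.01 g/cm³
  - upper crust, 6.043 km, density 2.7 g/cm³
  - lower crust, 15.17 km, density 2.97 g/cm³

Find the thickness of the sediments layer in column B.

1.13 km

Take the compensation level at the base of the deeper column (depth z_c below the surface of column A) and equate Σ ρ_i t_i down to z_c; mantle fills any gap and the z_c terms cancel.
Column A: 20.76×2.67 + 9.914×2.86 + (z_c − 30.674)×3.3
Column B: 2.228×0 + x×2.01 + 6.043×2.7 + 15.17×2.97 + (z_c − 2.228 − 21.213 − x)×3.3
The z_c×3.3 term appears on both sides and cancels. Collect the known terms of each column as K = Σ(ρt)_known − 3.3 × (depth of known layers): K_A = 83.78324 − 3.3×30.674 = −17.44096; K_B = 61.371 − 3.3×(2.228 + 21.213) = −15.9843.
Balance: K_A = K_B − x×(3.3 − 2.01), so x = (K_B − K_A)/(3.3 − 2.01) = 1.45666/1.29 = 1.13 km.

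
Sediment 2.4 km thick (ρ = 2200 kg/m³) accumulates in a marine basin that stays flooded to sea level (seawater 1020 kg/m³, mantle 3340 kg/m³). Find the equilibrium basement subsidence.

Submarine loading: the sediment displaces seawater, and the subsidence is in turn flooded, so s (ρ_m − ρ_w) = t (ρ_sed − ρ_w).
s = 2.4 km × (2200 − 1020) / (3340 − 1020) = 1.22 km.

1.22 km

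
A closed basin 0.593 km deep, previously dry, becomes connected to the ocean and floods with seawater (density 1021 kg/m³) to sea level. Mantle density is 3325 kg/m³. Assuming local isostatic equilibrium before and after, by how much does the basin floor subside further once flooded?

After flooding the water column is d + s deep. Its weight must equal the weight of mantle displaced by the extra subsidence s: (d + s) ρ_w = s ρ_m.
s = d ρ_w / (ρ_m − ρ_w) = 0.593 km × 1021/(3325 − 1021) = 0.263 km.

0.263 km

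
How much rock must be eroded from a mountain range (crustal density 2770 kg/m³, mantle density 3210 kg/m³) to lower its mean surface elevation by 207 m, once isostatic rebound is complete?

Net drop Δ = e − u = e − e ρ_c/ρ_m = e (ρ_m − ρ_c)/ρ_m.
e = Δ ρ_m/(ρ_m − ρ_c) = 207 m × 3210/440 = 1510 m.

1510 m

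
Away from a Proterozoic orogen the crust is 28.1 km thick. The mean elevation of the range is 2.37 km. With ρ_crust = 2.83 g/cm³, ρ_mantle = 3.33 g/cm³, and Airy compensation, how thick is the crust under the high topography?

43.9 km

Root depth r = h ρ_c / (ρ_m − ρ_c) = 2.37 km × 2.83 / 0.5 = 13.41 km.
Total thickness = T + h + r = 28.1 km + 2.37 km + 13.41 km = 43.9 km.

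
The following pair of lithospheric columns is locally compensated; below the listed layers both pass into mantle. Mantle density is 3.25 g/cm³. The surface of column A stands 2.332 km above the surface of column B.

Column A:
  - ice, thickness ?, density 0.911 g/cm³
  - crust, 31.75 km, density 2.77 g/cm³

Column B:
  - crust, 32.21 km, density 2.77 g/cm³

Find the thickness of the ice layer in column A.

Take the compensation level at the base of the deeper column (depth z_c below the surface of column A) and equate Σ ρ_i t_i down to z_c; mantle fills any gap and the z_c terms cancel.
Column A: x×0.911 + 31.75×2.77 + (z_c − 31.75 − x)×3.25
Column B: 2.332×0 + 32.21×2.77 + (z_c − 2.332 − 32.21)×3.25
The z_c×3.25 term appears on both sides and cancels. Collect the known terms of each column as K = Σ(ρt)_known − 3.25 × (depth of known layers): K_A = 87.9475 − 3.25×31.75 = −15.24; K_B = 89.2217 − 3.25×(2.332 + 32.21) = −23.0398.
Balance: K_A − x×(3.25 − 0.911) = K_B, so x = (K_A − K_B)/(3.25 − 0.911) = 7.7998/2.339 = 3.33 km.

3.33 km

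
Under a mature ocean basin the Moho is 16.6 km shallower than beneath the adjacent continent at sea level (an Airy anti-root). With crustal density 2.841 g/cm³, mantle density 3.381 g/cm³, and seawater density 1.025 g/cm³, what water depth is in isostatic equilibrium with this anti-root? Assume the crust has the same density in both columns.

4.94 km

Replacing a thickness d of crust by seawater at the top must be balanced by replacing crust with mantle at the base: d (ρ_c − ρ_w) = a (ρ_m − ρ_c).
d = a (ρ_m − ρ_c)/(ρ_c − ρ_w) = 16.6 km × 0.54/1.816 = 4.94 km.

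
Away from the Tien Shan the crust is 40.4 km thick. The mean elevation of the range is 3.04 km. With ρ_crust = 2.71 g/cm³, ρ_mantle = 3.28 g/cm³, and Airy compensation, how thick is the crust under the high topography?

Root depth r = h ρ_c / (ρ_m − ρ_c) = 3.04 km × 2.71 / 0.57 = 14.45 km.
Total thickness = T + h + r = 40.4 km + 3.04 km + 14.45 km = 57.9 km.

57.9 km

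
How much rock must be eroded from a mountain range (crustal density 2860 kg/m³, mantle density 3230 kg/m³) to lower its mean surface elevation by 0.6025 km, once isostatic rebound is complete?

5.26 km

Net drop Δ = e − u = e − e ρ_c/ρ_m = e (ρ_m − ρ_c)/ρ_m.
e = Δ ρ_m/(ρ_m − ρ_c) = 0.6025 km × 3230/370 = 5.26 km.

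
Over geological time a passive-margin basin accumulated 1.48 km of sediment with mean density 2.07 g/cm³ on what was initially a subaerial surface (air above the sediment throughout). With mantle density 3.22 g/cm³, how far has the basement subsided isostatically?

0.951 km

Subaerial load: s = t ρ_sed / ρ_m = 1.48 km × 2.07/3.22 = 0.951 km.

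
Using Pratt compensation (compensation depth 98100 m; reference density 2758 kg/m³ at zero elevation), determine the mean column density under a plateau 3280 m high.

Pratt balance: ρ_ref D = ρ (D + h).
ρ = ρ_ref D/(D + h) = 2758 × 98100 m/(98100 m + 3280 m) = 2670 kg/m³.

2670 kg/m³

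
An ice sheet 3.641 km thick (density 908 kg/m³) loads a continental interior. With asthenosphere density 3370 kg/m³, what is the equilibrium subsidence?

Equating mass per unit area of the two columns: the ice load ρ_ice t is balanced by mantle displaced below, ρ_m s.
s = t ρ_ice / ρ_m = 3.641 km × 908/3370 = 0.981 km.

0.981 km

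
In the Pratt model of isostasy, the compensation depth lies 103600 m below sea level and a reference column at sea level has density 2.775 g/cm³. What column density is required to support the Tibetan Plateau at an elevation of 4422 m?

2.66 g/cm³

Pratt balance: ρ_ref D = ρ (D + h).
ρ = ρ_ref D/(D + h) = 2.775 × 103600 m/(103600 m + 4422 m) = 2.66 g/cm³.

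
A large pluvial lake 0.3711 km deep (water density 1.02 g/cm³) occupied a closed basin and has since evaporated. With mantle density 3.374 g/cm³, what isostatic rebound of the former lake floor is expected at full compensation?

u = d ρ_w/ρ_m = 0.3711 km × 1.02/3.374 = 0.112 km.

0.112 km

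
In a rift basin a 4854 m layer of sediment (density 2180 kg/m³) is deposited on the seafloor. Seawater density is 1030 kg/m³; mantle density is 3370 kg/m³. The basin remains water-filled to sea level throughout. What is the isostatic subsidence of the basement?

Submarine loading: the sediment displaces seawater, and the subsidence is in turn flooded, so s (ρ_m − ρ_w) = t (ρ_sed − ρ_w).
s = 4854 m × (2180 − 1030) / (3370 − 1030) = 2390 m.

2390 m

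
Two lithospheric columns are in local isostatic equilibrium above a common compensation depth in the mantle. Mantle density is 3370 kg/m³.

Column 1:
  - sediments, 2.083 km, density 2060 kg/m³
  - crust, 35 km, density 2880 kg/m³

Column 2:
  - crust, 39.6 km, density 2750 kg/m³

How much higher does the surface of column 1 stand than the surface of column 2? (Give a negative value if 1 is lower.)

−1.39 km

For any compensation level in the mantle, the mantle terms cancel and isostasy reduces to e = (Σt_1 − Σt_2) − (Σ(ρt)_1 − Σ(ρt)_2) / ρ_m.
Σt_1 = 37.083 km; Σt_2 = 39.6 km; Σ(ρt)_1 = 105090.98; Σ(ρt)_2 = 108900 (in km·kg/m³).
e = (37.083 − 39.6) − (105090.98 − 108900) / 3370 = −1.39 km.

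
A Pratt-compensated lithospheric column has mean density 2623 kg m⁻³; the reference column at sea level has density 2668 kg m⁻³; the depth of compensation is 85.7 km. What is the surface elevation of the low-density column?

1.47 km

ρ_ref D = ρ (D + h) → h = D (ρ_ref − ρ)/ρ.
h = 85.7 km × (2668 − 2623)/2623 = 1.47 km.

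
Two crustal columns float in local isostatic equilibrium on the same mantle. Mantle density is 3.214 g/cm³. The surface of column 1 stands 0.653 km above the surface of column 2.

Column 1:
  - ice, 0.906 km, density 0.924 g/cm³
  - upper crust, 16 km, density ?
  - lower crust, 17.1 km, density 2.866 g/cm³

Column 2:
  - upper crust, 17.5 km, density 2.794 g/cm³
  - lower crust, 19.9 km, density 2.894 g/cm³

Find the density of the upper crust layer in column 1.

Take the compensation level at the base of the deeper column (depth z_c below the surface of column 1) and equate Σ ρ_i t_i down to z_c; mantle fills any gap and the z_c terms cancel.
Column 1: 0.906×0.924 + 16×ρ + 17.1×2.866 + (z_c − 34.006)×3.214
Column 2: 0.653×0 + 17.5×2.794 + 19.9×2.894 + (z_c − 0.653 − 37.4)×3.214
The z_c×3.214 term appears on both sides and cancels. Collect the known terms of each column as K = Σ(ρt)_known − 3.214 × (depth of known layers): K_1 = 49.845744 − 3.214×34.006 = −59.44954; K_2 = 106.4856 − 3.214×(0.653 + 37.4) = −15.816742.
Balance: K_1 + 16×ρ = K_2, so ρ = (K_2 − K_1)/16 = 43.6328/16 = 2.73 g/cm³.

2.73 g/cm³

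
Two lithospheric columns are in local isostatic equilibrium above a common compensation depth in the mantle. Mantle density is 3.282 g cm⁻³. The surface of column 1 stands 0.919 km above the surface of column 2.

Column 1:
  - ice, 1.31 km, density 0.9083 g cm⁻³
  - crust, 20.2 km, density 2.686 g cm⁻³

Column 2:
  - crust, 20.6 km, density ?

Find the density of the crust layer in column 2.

2.69 g cm⁻³

Take the compensation level at the base of the deeper column (depth z_c below the surface of column 1) and equate Σ ρ_i t_i down to z_c; mantle fills any gap and the z_c terms cancel.
Column 1: 1.31×0.9083 + 20.2×2.686 + (z_c − 21.51)×3.282
Column 2: 0.919×0 + 20.6×ρ + (z_c − 0.919 − 20.6)×3.282
The z_c×3.282 term appears on both sides and cancels. Collect the known terms of each column as K = Σ(ρt)_known − 3.282 × (depth of known layers): K_1 = 55.447073 − 3.282×21.51 = −15.148747; K_2 = 0 − 3.282×(0.919 + 20.6) = −70.625358.
Balance: K_1 = K_2 + 20.6×ρ, so ρ = (K_1 − K_2)/20.6 = 55.4766/20.6 = 2.69 g cm⁻³.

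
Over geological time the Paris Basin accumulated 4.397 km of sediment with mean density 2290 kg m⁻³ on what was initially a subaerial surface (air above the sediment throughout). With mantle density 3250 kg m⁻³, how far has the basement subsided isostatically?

Subaerial load: s = t ρ_sed / ρ_m = 4.397 km × 2290/3250 = 3.1 km.

3.1 km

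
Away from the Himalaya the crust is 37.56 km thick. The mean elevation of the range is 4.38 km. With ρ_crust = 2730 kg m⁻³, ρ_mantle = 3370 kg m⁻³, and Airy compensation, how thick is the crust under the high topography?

Root depth r = h ρ_c / (ρ_m − ρ_c) = 4.38 km × 2730 / 640 = 18.68 km.
Total thickness = T + h + r = 37.56 km + 4.38 km + 18.68 km = 60.6 km.

60.6 km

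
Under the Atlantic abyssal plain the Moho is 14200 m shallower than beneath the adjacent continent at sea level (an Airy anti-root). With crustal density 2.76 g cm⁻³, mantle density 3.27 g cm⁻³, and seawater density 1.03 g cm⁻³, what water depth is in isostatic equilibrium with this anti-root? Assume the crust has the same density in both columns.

Replacing a thickness d of crust by seawater at the top must be balanced by replacing crust with mantle at the base: d (ρ_c − ρ_w) = a (ρ_m − ρ_c).
d = a (ρ_m − ρ_c)/(ρ_c − ρ_w) = 14200 m × 0.51/1.73 = 4190 m.

4190 m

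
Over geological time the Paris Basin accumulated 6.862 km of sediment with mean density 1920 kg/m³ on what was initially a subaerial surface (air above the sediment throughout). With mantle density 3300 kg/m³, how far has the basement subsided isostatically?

Subaerial load: s = t ρ_sed / ρ_m = 6.862 km × 1920/3300 = 3.99 km.

3.99 km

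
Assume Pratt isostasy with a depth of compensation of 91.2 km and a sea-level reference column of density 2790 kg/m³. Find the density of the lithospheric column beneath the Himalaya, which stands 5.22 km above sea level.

Pratt balance: ρ_ref D = ρ (D + h).
ρ = ρ_ref D/(D + h) = 2790 × 91.2 km/(91.2 km + 5.22 km) = 2640 kg/m³.

2640 kg/m³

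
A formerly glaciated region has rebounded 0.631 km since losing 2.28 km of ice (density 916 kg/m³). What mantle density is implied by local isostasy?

3310 kg/m³

ρ_m = ρ_ice t / u = 916 × 2.28 km/0.631 km = 3310 kg/m³.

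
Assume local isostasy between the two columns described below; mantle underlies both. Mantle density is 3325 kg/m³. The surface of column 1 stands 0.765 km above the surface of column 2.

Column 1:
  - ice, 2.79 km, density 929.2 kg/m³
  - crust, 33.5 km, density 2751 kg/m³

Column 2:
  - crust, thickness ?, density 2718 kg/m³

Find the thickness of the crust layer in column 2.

38.5 km

Take the compensation level at the base of the deeper column (depth z_c below the surface of column 1) and equate Σ ρ_i t_i down to z_c; mantle fills any gap and the z_c terms cancel.
Column 1: 2.79×929.2 + 33.5×2751 + (z_c − 36.29)×3325
Column 2: 0.765×0 + x×2718 + (z_c − 0.765 − 0 − x)×3325
The z_c×3325 term appears on both sides and cancels. Collect the known terms of each column as K = Σ(ρt)_known − 3325 × (depth of known layers): K_1 = 94750.968 − 3325×36.29 = −25913.282; K_2 = 0 − 3325×(0.765 + 0) = −2543.625.
Balance: K_1 = K_2 − x×(3325 − 2718), so x = (K_2 − K_1)/(3325 − 2718) = 23369.7/607 = 38.5 km.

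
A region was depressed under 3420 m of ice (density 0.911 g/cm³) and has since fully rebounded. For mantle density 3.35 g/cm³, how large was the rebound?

Removing the load lets mantle flow back in; uplift u satisfies ρ_ice t = ρ_m u.
u = t ρ_ice/ρ_m = 3420 m × 0.911/3.35 = 930 m.

930 m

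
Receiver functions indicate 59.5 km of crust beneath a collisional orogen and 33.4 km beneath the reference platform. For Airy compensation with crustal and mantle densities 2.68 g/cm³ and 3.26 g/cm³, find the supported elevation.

4.64 km

Excess crust Δ = 59.5 km − 33.4 km = 26.1 km, split between elevation h and root r with h + r = Δ.
Airy balance ρ_c h = (ρ_m − ρ_c) r gives r = h ρ_c/(ρ_m − ρ_c), so h (1 + ρ_c/(ρ_m − ρ_c)) = Δ, i.e. h = Δ (ρ_m − ρ_c)/ρ_m.
h = 26.1 km × 0.58/3.26 = 4.64 km.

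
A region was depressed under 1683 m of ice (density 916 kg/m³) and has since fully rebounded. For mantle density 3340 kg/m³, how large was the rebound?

462 m

Removing the load lets mantle flow back in; uplift u satisfies ρ_ice t = ρ_m u.
u = t ρ_ice/ρ_m = 1683 m × 916/3340 = 462 m.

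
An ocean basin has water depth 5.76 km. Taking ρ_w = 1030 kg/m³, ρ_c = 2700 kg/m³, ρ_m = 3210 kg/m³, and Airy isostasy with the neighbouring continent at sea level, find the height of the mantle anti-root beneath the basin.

18.9 km

By Archimedes' principle applied to the lithosphere: replacing crust with seawater at the top is compensated by replacing crust with mantle at the base: d (ρ_c − ρ_w) = a (ρ_m − ρ_c).
a = d (ρ_c − ρ_w)/(ρ_m − ρ_c) = 5.76 km × 1670/510 = 18.9 km.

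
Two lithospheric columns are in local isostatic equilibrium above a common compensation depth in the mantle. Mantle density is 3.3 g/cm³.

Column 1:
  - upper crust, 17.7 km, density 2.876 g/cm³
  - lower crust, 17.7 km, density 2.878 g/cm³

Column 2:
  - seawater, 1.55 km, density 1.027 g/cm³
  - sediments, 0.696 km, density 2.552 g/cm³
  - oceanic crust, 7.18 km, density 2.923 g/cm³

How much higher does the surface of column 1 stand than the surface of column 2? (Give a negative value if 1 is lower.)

For any compensation level in the mantle, the mantle terms cancel and isostasy reduces to e = (Σt_1 − Σt_2) − (Σ(ρt)_1 − Σ(ρt)_2) / ρ_m.
Σt_1 = 35.4 km; Σt_2 = 9.426 km; Σ(ρt)_1 = 101.8458; Σ(ρt)_2 = 24.355182 (in km·g/cm³).
e = (35.4 − 9.426) − (101.8458 − 24.355182) / 3.3 = 2.49 km.

2.49 km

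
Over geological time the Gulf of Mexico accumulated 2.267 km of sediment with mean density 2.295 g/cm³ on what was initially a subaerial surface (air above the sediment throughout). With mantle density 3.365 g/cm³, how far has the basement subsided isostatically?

1.55 km

Subaerial load: s = t ρ_sed / ρ_m = 2.267 km × 2.295/3.365 = 1.55 km.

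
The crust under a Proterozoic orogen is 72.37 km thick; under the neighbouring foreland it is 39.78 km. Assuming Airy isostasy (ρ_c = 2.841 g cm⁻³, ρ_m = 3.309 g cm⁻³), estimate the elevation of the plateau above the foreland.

4.61 km

Excess crust Δ = 72.37 km − 39.78 km = 32.59 km, split between elevation h and root r with h + r = Δ.
Airy balance ρ_c h = (ρ_m − ρ_c) r gives r = h ρ_c/(ρ_m − ρ_c), so h (1 + ρ_c/(ρ_m − ρ_c)) = Δ, i.e. h = Δ (ρ_m − ρ_c)/ρ_m.
h = 32.59 km × 0.468/3.309 = 4.61 km.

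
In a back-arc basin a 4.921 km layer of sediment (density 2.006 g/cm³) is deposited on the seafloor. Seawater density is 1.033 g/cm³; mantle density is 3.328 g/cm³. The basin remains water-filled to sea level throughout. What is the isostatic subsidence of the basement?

Submarine loading: the sediment displaces seawater, and the subsidence is in turn flooded, so s (ρ_m − ρ_w) = t (ρ_sed − ρ_w).
s = 4.921 km × (2.006 − 1.033) / (3.328 − 1.033) = 2.09 km.

2.09 km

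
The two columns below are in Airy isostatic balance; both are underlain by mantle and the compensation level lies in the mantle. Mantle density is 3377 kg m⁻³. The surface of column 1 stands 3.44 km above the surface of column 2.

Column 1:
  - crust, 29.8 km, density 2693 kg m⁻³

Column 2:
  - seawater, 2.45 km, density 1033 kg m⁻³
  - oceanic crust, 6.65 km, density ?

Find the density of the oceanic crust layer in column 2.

2920 kg m⁻³

Take the compensation level at the base of the deeper column (depth z_c below the surface of column 1) and equate Σ ρ_i t_i down to z_c; mantle fills any gap and the z_c terms cancel.
Column 1: 29.8×2693 + (z_c − 29.8)×3377
Column 2: 3.44×0 + 2.45×1033 + 6.65×ρ + (z_c − 3.44 − 9.1)×3377
The z_c×3377 term appears on both sides and cancels. Collect the known terms of each column as K = Σ(ρt)_known − 3377 × (depth of known layers): K_1 = 80251.4 − 3377×29.8 = −20383.2; K_2 = 2530.85 − 3377×(3.44 + 9.1) = −39816.73.
Balance: K_1 = K_2 + 6.65×ρ, so ρ = (K_1 − K_2)/6.65 = 19433.5/6.65 = 2920 kg m⁻³.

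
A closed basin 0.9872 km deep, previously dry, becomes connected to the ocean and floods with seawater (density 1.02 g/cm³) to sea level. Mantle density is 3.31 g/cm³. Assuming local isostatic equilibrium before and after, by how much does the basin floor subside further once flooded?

After flooding the water column is d + s deep. Its weight must equal the weight of mantle displaced by the extra subsidence s: (d + s) ρ_w = s ρ_m.
s = d ρ_w / (ρ_m − ρ_w) = 0.9872 km × 1.02/(3.31 − 1.02) = 0.44 km.

0.44 km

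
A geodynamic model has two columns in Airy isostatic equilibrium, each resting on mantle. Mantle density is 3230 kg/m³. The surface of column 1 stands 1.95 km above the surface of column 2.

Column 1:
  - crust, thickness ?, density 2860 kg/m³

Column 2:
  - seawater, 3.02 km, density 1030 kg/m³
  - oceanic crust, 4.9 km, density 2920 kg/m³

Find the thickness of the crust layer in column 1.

Take the compensation level at the base of the deeper column (depth z_c below the surface of column 1) and equate Σ ρ_i t_i down to z_c; mantle fills any gap and the z_c terms cancel.
Column 1: x×2860 + (z_c − 0 − x)×3230
Column 2: 1.95×0 + 3.02×1030 + 4.9×2920 + (z_c − 1.95 − 7.92)×3230
The z_c×3230 term appears on both sides and cancels. Collect the known terms of each column as K = Σ(ρt)_known − 3230 × (depth of known layers): K_1 = 0 − 3230×0 = 0; K_2 = 17418.6 − 3230×(1.95 + 7.92) = −14461.5.
Balance: K_1 − x×(3230 − 2860) = K_2, so x = (K_1 − K_2)/(3230 − 2860) = 14461.5/370 = 39.1 km.

39.1 km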